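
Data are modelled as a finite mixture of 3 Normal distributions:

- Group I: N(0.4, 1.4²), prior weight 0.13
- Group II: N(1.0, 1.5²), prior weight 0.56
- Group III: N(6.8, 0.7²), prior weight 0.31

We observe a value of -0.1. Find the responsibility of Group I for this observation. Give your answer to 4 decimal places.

0.2339

The responsibility of component k is π_k f_k(x) divided by Σ_j π_j f_j(x).
Evaluate each component's likelihood at the observed value:
  p_I = (1/(1.4·√(2π)))·exp(−(-0.1−0.4)²/(2·1.4²)) = 0.284959·exp(-0.06378) = 0.267353
  p_II = (1/(1.5·√(2π)))·exp(−(-0.1−1.0)²/(2·1.5²)) = 0.265962·exp(-0.26889) = 0.203255
  p_III = (1/(0.7·√(2π)))·exp(−(-0.1−6.8)²/(2·0.7²)) = 0.569918·exp(-48.58163) = 4.54022e-22
Multiply by the mixture weights:
  π_I·p_I = 0.13 × 0.267353 = 0.0347559
  π_II·p_II = 0.56 × 0.203255 = 0.113823
  π_III·p_III = 0.31 × 4.54022e-22 = 1.40747e-22
Sum: 0.0347559 + 0.113823 + 1.40747e-22 = 0.148579
So the posterior for Group I is 0.0347559 / 0.148579 ≈ 0.2339.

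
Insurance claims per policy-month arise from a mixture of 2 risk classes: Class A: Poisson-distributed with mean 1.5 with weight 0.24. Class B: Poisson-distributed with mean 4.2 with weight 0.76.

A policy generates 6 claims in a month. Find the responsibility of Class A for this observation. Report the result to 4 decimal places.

The responsibility of component k is w_k f_k(x) divided by Σ_j w_j f_j(x).
Poisson probabilities:
  p_A = 0.00352999
  p_B = 0.114321
Multiply by the mixture weights:
  w_A·p_A = 0.24 × 0.00352999 = 0.000847197
  w_B·p_B = 0.76 × 0.114321 = 0.086884
Sum: 0.000847197 + 0.086884 = 0.0877312
P(Class A | the observation) = 0.000847197 / 0.0877312 ≈ 0.0097

0.0097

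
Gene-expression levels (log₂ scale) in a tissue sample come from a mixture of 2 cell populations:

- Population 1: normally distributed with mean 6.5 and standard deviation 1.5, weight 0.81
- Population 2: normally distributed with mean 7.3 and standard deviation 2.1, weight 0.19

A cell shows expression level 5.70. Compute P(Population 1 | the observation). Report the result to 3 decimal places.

0.874

Apply Bayes' rule: the posterior for each component is proportional to its prior times its likelihood at x.
Component likelihoods at x = 5.70:
  p_1 = 0.230703
  p_2 = 0.142114
Multiply by the mixture weights:
  π_1·p_1 = 0.81 × 0.230703 = 0.186869
  π_2·p_2 = 0.19 × 0.142114 = 0.0270017
Denominator: 0.186869 + 0.0270017 = 0.213871
P(Population 1 | 5.70) ≈ 0.874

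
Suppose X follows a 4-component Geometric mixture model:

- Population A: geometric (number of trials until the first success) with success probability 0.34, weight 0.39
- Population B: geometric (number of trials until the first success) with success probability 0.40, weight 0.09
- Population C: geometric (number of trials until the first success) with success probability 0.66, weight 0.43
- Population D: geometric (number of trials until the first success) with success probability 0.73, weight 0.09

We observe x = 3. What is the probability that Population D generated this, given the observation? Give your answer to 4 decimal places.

0.0442

Posterior ∝ prior × likelihood, so P(k | x) ∝ w_k f_k(x); normalise over all components.
Component likelihoods at x = 3:
  p_A = 0.148104
  p_B = 0.144
  p_C = 0.076296
  p_D = 0.053217
Weight by the priors:
  w_A·p_A = 0.39 × 0.148104 = 0.0577606
  w_B·p_B = 0.09 × 0.144 = 0.01296
  w_C·p_C = 0.43 × 0.076296 = 0.0328073
  w_D·p_D = 0.09 × 0.053217 = 0.00478953
Marginal: 0.0577606 + 0.01296 + 0.0328073 + 0.00478953 = 0.108317
P(Population D | x) = 0.00478953 / 0.108317 ≈ 0.0442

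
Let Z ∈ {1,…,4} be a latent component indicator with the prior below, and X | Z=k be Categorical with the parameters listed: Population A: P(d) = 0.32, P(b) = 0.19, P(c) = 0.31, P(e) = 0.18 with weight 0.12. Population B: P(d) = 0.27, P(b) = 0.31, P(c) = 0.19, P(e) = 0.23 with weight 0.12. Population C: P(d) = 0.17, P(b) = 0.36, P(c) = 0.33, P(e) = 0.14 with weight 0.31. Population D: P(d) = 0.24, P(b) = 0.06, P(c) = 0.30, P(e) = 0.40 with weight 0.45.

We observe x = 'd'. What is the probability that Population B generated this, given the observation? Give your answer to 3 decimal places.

The responsibility of component k is π_k f_k(x) divided by Σ_j π_j f_j(x).
Component likelihoods at x = 'd':
  f_A = P(d | comp) = 0.32
  f_B = P(d | comp) = 0.27
  f_C = P(d | comp) = 0.17
  f_D = P(d | comp) = 0.24
Multiply by the mixture weights:
  π_A·f_A = 0.12 × 0.32 = 0.0384
  π_B·f_B = 0.12 × 0.27 = 0.0324
  π_C·f_C = 0.31 × 0.17 = 0.0527
  π_D·f_D = 0.45 × 0.24 = 0.108
Marginal: 0.0384 + 0.0324 + 0.0527 + 0.108 = 0.2315
So the posterior for Population B is 0.0324 / 0.2315 ≈ 0.140.

0.140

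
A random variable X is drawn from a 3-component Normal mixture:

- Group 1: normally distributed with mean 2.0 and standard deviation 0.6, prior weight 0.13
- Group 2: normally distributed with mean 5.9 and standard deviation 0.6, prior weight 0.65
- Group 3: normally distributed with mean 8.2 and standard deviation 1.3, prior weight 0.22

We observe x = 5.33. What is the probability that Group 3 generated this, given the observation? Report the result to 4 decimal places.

0.0210

By Bayes' theorem, P(k | x) = π_k f_k(x) / Σ_j π_j f_j(x).
Component likelihoods at x = 5.33:
  f_1 = 1.3617e-07
  f_2 = 0.423432
  f_3 = 0.0268294
Weight by the priors:
  π_1·f_1 = 0.13 × 1.3617e-07 = 1.77021e-08
  π_2·f_2 = 0.65 × 0.423432 = 0.275231
  π_3·f_3 = 0.22 × 0.0268294 = 0.00590248
Normaliser: 1.77021e-08 + 0.275231 + 0.00590248 = 0.281133
P(Group 3 | x) ≈ 0.0210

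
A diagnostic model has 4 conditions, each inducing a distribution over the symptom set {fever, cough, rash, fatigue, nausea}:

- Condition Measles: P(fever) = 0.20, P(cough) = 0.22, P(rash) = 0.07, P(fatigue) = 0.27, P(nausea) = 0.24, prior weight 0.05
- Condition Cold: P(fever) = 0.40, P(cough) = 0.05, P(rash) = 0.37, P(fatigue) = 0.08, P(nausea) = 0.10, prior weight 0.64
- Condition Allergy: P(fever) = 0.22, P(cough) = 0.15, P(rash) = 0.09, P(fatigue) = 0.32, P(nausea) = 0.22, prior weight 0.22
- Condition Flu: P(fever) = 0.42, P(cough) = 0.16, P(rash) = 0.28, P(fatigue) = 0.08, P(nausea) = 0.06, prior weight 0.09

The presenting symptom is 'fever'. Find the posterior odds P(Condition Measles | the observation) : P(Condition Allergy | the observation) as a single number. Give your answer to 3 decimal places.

0.207

Posterior odds = (π_i f_i(x)) / (π_j f_j(x)); the normalising sum cancels.
Component likelihoods at x = 'fever':
  f_Measles = 0.2
  f_Cold = 0.4
  f_Allergy = 0.22
  f_Flu = 0.42
Odds = (0.05/0.22) × (0.2/0.22) = 0.227273 × 0.909091 ≈ 0.207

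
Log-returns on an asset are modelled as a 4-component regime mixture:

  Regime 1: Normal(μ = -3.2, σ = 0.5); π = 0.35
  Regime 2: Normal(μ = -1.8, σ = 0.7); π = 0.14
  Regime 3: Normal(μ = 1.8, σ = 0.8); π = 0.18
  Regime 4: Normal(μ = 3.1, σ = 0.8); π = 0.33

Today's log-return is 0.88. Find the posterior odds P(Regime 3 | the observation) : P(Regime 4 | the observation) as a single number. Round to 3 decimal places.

Posterior odds = (π_i f_i(x)) / (π_j f_j(x)); the normalising sum cancels.
Component likelihoods at x = 0.88:
  L_1 = (1/(0.5·√(2π)))·exp(−(0.88−-3.2)²/(2·0.5²)) = 0.797885·exp(-33.29280) = 2.77371e-15
  L_2 = (1/(0.7·√(2π)))·exp(−(0.88−-1.8)²/(2·0.7²)) = 0.569918·exp(-7.32898) = 0.000374004
  L_3 = (1/(0.8·√(2π)))·exp(−(0.88−1.8)²/(2·0.8²)) = 0.498678·exp(-0.66125) = 0.25742
  L_4 = (1/(0.8·√(2π)))·exp(−(0.88−3.1)²/(2·0.8²)) = 0.498678·exp(-3.85031) = 0.0106084
Odds = (0.18/0.33) × (0.25742/0.0106084) = 0.545455 × 24.2657 ≈ 13.236

13.236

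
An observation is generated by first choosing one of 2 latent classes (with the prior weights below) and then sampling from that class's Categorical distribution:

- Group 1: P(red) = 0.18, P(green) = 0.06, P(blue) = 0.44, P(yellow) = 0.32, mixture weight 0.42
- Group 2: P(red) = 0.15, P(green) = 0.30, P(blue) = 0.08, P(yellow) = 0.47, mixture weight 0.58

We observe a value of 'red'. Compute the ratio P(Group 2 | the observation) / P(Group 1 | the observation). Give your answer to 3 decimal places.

Only the two components matter; the odds are (π_i f_i(x)) / (π_j f_j(x)).
Categorical probabilities:
  p_1 = P(red | comp) = 0.18
  p_2 = P(red | comp) = 0.15
Posterior odds = (π_2·p_2) / (π_1·p_1) = (0.58·0.15) / (0.42·0.18) = 0.087 / 0.0756 ≈ 1.151

1.151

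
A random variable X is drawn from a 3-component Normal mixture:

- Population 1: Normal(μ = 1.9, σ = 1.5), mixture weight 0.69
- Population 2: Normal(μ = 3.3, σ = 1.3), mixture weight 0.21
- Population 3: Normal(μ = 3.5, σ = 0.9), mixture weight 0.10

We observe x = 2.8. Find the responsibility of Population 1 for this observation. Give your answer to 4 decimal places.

Apply Bayes' rule: the posterior for each component is proportional to its prior times its likelihood at x.
Evaluate each component's likelihood at the observed value:
  L_1 = (1/(1.5·√(2π)))·exp(−(2.8−1.9)²/(2·1.5²)) = 0.265962·exp(-0.18000) = 0.22215
  L_2 = (1/(1.3·√(2π)))·exp(−(2.8−3.3)²/(2·1.3²)) = 0.306879·exp(-0.07396) = 0.285
  L_3 = (1/(0.9·√(2π)))·exp(−(2.8−3.5)²/(2·0.9²)) = 0.443269·exp(-0.30247) = 0.327572
Multiply by the mixture weights:
  π_1·L_1 = 0.69 × 0.22215 = 0.153283
  π_2·L_2 = 0.21 × 0.285 = 0.0598499
  π_3·L_3 = 0.10 × 0.327572 = 0.0327572
Evidence: 0.153283 + 0.0598499 + 0.0327572 = 0.24589
So the posterior for Population 1 is 0.153283 / 0.24589 ≈ 0.6234.

0.6234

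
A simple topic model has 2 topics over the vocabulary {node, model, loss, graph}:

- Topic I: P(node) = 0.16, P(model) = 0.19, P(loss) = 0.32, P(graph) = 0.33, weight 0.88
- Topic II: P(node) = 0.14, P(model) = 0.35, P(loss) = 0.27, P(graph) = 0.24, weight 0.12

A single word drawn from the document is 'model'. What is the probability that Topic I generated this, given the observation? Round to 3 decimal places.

Posterior ∝ prior × likelihood, so P(k | x) ∝ P(Z=k) f_k(x); normalise over all components.
Evaluate each component's likelihood at the observed value:
  f_I = P(model | comp) = 0.19
  f_II = P(model | comp) = 0.35
Unnormalised posteriors:
  P(Z=I)·f_I = 0.88 × 0.19 = 0.1672
  P(Z=II)·f_II = 0.12 × 0.35 = 0.042
Denominator: 0.1672 + 0.042 = 0.2092
Responsibility of Topic I: 0.1672 / 0.2092 ≈ 0.799

0.799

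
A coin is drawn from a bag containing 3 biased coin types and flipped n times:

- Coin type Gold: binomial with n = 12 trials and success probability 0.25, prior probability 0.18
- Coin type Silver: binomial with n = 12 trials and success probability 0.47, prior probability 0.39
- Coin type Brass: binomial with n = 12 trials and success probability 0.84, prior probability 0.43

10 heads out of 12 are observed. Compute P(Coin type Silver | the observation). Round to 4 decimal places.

Posterior ∝ prior × likelihood, so P(k | x) ∝ w_k f_k(x); normalise over all components.
Evaluate each component's likelihood at the observed value:
  L_Gold = C(12,10)·0.25^10·0.75^2 = 66·9.53674e-07·0.5625 = 3.54052e-05
  L_Silver = C(12,10)·0.47^10·0.53^2 = 66·0.000525991·0.2809 = 0.00975156
  L_Brass = C(12,10)·0.84^10·0.16^2 = 66·0.174901·0.0256 = 0.295513
Multiply by the mixture weights:
  w_Gold·L_Gold = 0.18 × 3.54052e-05 = 6.37293e-06
  w_Silver·L_Silver = 0.39 × 0.00975156 = 0.00380311
  w_Brass·L_Brass = 0.43 × 0.295513 = 0.127071
Normaliser: 6.37293e-06 + 0.00380311 + 0.127071 = 0.13088
So the posterior for Coin type Silver is 0.00380311 / 0.13088 ≈ 0.0291.

0.0291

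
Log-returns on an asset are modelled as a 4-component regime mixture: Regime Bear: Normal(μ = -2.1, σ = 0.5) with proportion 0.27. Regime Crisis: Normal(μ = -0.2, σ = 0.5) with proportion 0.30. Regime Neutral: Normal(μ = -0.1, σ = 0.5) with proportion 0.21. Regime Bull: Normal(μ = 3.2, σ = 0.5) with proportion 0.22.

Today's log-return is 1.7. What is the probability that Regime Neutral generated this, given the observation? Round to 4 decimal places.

The responsibility of component k is w_k f_k(x) divided by Σ_j w_j f_j(x).
Evaluate each component's likelihood at the observed value:
  f_Bear = (1/(0.5·√(2π)))·exp(−(1.7−-2.1)²/(2·0.5²)) = 0.797885·exp(-28.88000) = 2.28831e-13
  f_Crisis = (1/(0.5·√(2π)))·exp(−(1.7−-0.2)²/(2·0.5²)) = 0.797885·exp(-7.22000) = 0.000583894
  f_Neutral = (1/(0.5·√(2π)))·exp(−(1.7−-0.1)²/(2·0.5²)) = 0.797885·exp(-6.48000) = 0.0012238
  f_Bull = (1/(0.5·√(2π)))·exp(−(1.7−3.2)²/(2·0.5²)) = 0.797885·exp(-4.50000) = 0.0088637
Multiply by the mixture weights:
  w_Bear·f_Bear = 0.27 × 2.28831e-13 = 6.17845e-14
  w_Crisis·f_Crisis = 0.30 × 0.000583894 = 0.000175168
  w_Neutral·f_Neutral = 0.21 × 0.0012238 = 0.000256999
  w_Bull·f_Bull = 0.22 × 0.0088637 = 0.00195001
Denominator: 6.17845e-14 + 0.000175168 + 0.000256999 + 0.00195001 = 0.00238218
So the posterior for Regime Neutral is 0.000256999 / 0.00238218 ≈ 0.1079.

0.1079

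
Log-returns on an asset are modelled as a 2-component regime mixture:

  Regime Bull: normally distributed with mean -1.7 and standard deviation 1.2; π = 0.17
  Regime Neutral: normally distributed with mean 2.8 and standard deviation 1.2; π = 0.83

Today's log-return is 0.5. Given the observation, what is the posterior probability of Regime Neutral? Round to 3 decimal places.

By Bayes' theorem, P(k | x) = π_k f_k(x) / Σ_j π_j f_j(x).
Evaluate each component's likelihood at the observed value:
  L_Bull = 0.061926
  L_Neutral = 0.0529681
Multiply by the mixture weights:
  π_Bull·L_Bull = 0.17 × 0.061926 = 0.0105274
  π_Neutral·L_Neutral = 0.83 × 0.0529681 = 0.0439635
Denominator: 0.0105274 + 0.0439635 = 0.0544909
Responsibility of Regime Neutral: 0.0439635 / 0.0544909 ≈ 0.807

0.807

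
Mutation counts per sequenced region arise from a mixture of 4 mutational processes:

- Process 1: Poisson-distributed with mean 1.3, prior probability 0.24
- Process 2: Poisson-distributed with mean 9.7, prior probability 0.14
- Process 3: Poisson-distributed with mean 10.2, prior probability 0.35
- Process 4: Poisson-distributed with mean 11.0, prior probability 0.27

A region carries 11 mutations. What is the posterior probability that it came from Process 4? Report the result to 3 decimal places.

Apply Bayes' rule: the posterior for each component is proportional to its prior times its likelihood at x.
Evaluate each component's likelihood at the observed value:
  p_1 = e^(−1.3)·1.3^11/11! = 1.2236e-07
  p_2 = e^(−9.7)·9.7^11/11! = 0.109819
  p_3 = e^(−10.2)·10.2^11/11! = 0.115782
  p_4 = e^(−11.0)·11.0^11/11! = 0.119378
Unnormalised posteriors:
  w_1·p_1 = 0.24 × 1.2236e-07 = 2.93663e-08
  w_2·p_2 = 0.14 × 0.109819 = 0.0153746
  w_3·p_3 = 0.35 × 0.115782 = 0.0405238
  w_4·p_4 = 0.27 × 0.119378 = 0.0322321
Denominator: 2.93663e-08 + 0.0153746 + 0.0405238 + 0.0322321 = 0.0881306
So the posterior for Process 4 is 0.0322321 / 0.0881306 ≈ 0.366.

0.366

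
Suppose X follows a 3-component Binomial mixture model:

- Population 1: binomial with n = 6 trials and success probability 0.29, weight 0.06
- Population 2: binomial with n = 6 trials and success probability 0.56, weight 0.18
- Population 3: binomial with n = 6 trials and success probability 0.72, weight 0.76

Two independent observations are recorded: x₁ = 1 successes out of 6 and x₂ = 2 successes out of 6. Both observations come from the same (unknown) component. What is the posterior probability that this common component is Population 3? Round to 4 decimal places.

The responsibility of component k is w_k f_k(x) divided by Σ_j w_j f_j(x).
Since both observations come from the same component, the likelihood for component k is f_k(x₁)·f_k(x₂).
  p_1 = [C(6,1)·0.29^1·0.71^5 = 6·0.29·0.180423 = 0.313936] × [0.320568] = 0.100638
  p_2 = [C(6,1)·0.56^1·0.44^5 = 6·0.56·0.0164916 = 0.0554119] × [0.17631] = 0.00976969
  p_3 = [C(6,1)·0.72^1·0.28^5 = 6·0.72·0.00172104 = 0.00743488] × [0.0477957] = 0.000355355
Weight by the priors:
  w_1·p_1 = 0.06 × 0.100638 = 0.00603828
  w_2·p_2 = 0.18 × 0.00976969 = 0.00175854
  w_3·p_3 = 0.76 × 0.000355355 = 0.00027007
Denominator: 0.00603828 + 0.00175854 + 0.00027007 = 0.00806689
Responsibility of Population 3: 0.00027007 / 0.00806689 ≈ 0.0335

0.0335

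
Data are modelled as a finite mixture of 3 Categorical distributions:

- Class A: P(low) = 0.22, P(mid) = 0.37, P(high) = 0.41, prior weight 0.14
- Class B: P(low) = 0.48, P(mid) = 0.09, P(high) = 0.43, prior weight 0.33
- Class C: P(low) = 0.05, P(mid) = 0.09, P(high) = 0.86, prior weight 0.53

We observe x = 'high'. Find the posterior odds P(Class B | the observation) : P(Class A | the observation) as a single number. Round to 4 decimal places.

The posterior odds equal the prior odds times the likelihood ratio: (π_i/π_j)·(f_i(x)/f_j(x)).
Component likelihoods at x = 'high':
  p_A = P(high | comp) = 0.41
  p_B = P(high | comp) = 0.43
  p_C = P(high | comp) = 0.86
Odds = (0.33/0.14) × (0.43/0.41) = 2.35714 × 1.04878 ≈ 2.4721

2.4721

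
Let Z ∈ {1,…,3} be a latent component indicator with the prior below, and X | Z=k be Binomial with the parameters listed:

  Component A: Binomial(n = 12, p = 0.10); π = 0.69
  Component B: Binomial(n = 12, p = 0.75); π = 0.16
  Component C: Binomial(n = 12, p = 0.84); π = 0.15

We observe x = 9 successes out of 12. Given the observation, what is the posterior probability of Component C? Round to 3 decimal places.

0.405

Apply Bayes' rule: the posterior for each component is proportional to its prior times its likelihood at x.
Evaluate each component's likelihood at the observed value:
  p_A = 1.6038e-07
  p_B = 0.258104
  p_C = 0.187627
Prior × likelihood for each component:
  π_A·p_A = 0.69 × 1.6038e-07 = 1.10662e-07
  π_B·p_B = 0.16 × 0.258104 = 0.0412966
  π_C·p_C = 0.15 × 0.187627 = 0.0281441
Sum: 1.10662e-07 + 0.0412966 + 0.0281441 = 0.0694408
P(Component C | data) = 0.0281441 / 0.0694408 ≈ 0.405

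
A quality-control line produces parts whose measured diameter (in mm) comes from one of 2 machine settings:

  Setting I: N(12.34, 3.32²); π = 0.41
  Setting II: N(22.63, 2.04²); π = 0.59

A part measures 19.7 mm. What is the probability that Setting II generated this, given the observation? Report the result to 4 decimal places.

0.9069

P(component k | x) = π_k·f_k(x) / marginal(x), where marginal(x) = Σ_j π_j·f_j(x).
Evaluate each component's likelihood at the observed value:
  f_I = 0.0102944
  f_II = 0.0697156
Prior × likelihood for each component:
  π_I·f_I = 0.41 × 0.0102944 = 0.00422071
  π_II·f_II = 0.59 × 0.0697156 = 0.0411322
Denominator: 0.00422071 + 0.0411322 = 0.0453529
P(Setting II | x) ≈ 0.9069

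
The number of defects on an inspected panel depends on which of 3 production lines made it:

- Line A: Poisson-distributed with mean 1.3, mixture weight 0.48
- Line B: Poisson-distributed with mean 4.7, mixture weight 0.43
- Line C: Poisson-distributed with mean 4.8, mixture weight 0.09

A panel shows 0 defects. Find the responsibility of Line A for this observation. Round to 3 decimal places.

0.966

By Bayes' theorem, P(k | x) = P(Z=k) f_k(x) / Σ_j P(Z=j) f_j(x).
Poisson probabilities:
  f_A = 0.272532
  f_B = 0.00909528
  f_C = 0.00822975
Multiply by the mixture weights:
  P(Z=A)·f_A = 0.48 × 0.272532 = 0.130815
  P(Z=B)·f_B = 0.43 × 0.00909528 = 0.00391097
  P(Z=C)·f_C = 0.09 × 0.00822975 = 0.000740677
Evidence: 0.130815 + 0.00391097 + 0.000740677 = 0.135467
Responsibility of Line A: 0.130815 / 0.135467 ≈ 0.966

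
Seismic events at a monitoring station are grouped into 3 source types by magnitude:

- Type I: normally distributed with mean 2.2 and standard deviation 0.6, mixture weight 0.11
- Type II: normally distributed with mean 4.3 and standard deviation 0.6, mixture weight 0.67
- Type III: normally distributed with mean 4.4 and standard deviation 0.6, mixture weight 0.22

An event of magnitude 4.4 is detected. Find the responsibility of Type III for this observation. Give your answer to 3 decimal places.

Posterior ∝ prior × likelihood, so P(k | x) ∝ π_k f_k(x); normalise over all components.
Evaluate each component's likelihood at the observed value:
  p_I = (1/(0.6·√(2π)))·exp(−(4.4−2.2)²/(2·0.6²)) = 0.664904·exp(-6.72222) = 0.000800451
  p_II = (1/(0.6·√(2π)))·exp(−(4.4−4.3)²/(2·0.6²)) = 0.664904·exp(-0.01389) = 0.655733
  p_III = (1/(0.6·√(2π)))·exp(−(4.4−4.4)²/(2·0.6²)) = 0.664904·exp(-0.00000) = 0.664904
Prior × likelihood for each component:
  π_I·p_I = 0.11 × 0.000800451 = 8.80496e-05
  π_II·p_II = 0.67 × 0.655733 = 0.439341
  π_III·p_III = 0.22 × 0.664904 = 0.146279
Marginal: 8.80496e-05 + 0.439341 + 0.146279 = 0.585708
P(Type III | the observation) ≈ 0.250

0.250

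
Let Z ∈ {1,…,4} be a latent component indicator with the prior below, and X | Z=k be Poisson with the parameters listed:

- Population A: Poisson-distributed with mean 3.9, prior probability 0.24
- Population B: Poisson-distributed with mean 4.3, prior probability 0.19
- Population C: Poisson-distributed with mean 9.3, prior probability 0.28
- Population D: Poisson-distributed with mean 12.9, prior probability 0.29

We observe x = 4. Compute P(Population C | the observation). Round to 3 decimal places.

P(component k | x) = P(Z=k)·f_k(x) / marginal(x), where marginal(x) = Σ_j P(Z=j)·f_j(x).
Poisson probabilities:
  f_A = 0.195119
  f_B = 0.193284
  f_C = 0.0284959
  f_D = 0.00288236
Weight by the priors:
  P(Z=A)·f_A = 0.24 × 0.195119 = 0.0468285
  P(Z=B)·f_B = 0.19 × 0.193284 = 0.036724
  P(Z=C)·f_C = 0.28 × 0.0284959 = 0.00797884
  P(Z=D)·f_D = 0.29 × 0.00288236 = 0.000835885
Sum: 0.0468285 + 0.036724 + 0.00797884 + 0.000835885 = 0.0923672
P(Population C | x) ≈ 0.086

0.086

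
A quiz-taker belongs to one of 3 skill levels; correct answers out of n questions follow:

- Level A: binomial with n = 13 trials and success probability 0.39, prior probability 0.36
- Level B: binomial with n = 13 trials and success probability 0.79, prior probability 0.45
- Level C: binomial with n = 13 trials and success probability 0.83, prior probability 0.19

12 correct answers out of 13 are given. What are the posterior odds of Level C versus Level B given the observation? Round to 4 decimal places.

0.6183

Posterior odds = (π_i f_i(x)) / (π_j f_j(x)); the normalising sum cancels.
Evaluate each component's likelihood at the observed value:
  L_A = C(13,12)·0.39^12·0.61^1 = 13·1.23816e-05·0.61 = 9.81858e-05
  L_B = C(13,12)·0.79^12·0.21^1 = 13·0.0590915·0.21 = 0.16132
  L_C = C(13,12)·0.83^12·0.17^1 = 13·0.10689·0.17 = 0.236227
0.0448831 / 0.0725939 ≈ 0.6183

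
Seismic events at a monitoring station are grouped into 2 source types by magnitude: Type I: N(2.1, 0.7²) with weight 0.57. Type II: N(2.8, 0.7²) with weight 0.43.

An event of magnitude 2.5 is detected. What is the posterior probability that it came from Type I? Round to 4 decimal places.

0.5524

By Bayes' theorem, P(k | x) = P(Z=k) f_k(x) / Σ_j P(Z=j) f_j(x).
Component likelihoods at x = 2.5:
  p_I = (1/(0.7·√(2π)))·exp(−(2.5−2.1)²/(2·0.7²)) = 0.569918·exp(-0.16327) = 0.484068
  p_II = (1/(0.7·√(2π)))·exp(−(2.5−2.8)²/(2·0.7²)) = 0.569918·exp(-0.09184) = 0.51991
Prior × likelihood for each component:
  P(Z=I)·p_I = 0.57 × 0.484068 = 0.275919
  P(Z=II)·p_II = 0.43 × 0.51991 = 0.223561
Normaliser: 0.275919 + 0.223561 = 0.49948
Responsibility of Type I: 0.275919 / 0.49948 ≈ 0.5524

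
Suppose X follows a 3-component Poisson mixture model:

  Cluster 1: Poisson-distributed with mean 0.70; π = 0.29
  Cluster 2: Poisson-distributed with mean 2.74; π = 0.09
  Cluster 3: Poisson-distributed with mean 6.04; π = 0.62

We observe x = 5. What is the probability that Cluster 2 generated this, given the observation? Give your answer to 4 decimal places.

0.0702

By Bayes' theorem, P(k | x) = P(Z=k) f_k(x) / Σ_j P(Z=j) f_j(x).
Component likelihoods at x = 5:
  L_1 = e^(−0.70)·0.70^5/5! = 0.000695509
  L_2 = e^(−2.74)·2.74^5/5! = 0.0831007
  L_3 = e^(−6.04)·6.04^5/5! = 0.159538
Unnormalised posteriors:
  P(Z=1)·L_1 = 0.29 × 0.000695509 = 0.000201698
  P(Z=2)·L_2 = 0.09 × 0.0831007 = 0.00747906
  P(Z=3)·L_3 = 0.62 × 0.159538 = 0.0989137
Sum: 0.000201698 + 0.00747906 + 0.0989137 = 0.106594
Responsibility of Cluster 2: 0.00747906 / 0.106594 ≈ 0.0702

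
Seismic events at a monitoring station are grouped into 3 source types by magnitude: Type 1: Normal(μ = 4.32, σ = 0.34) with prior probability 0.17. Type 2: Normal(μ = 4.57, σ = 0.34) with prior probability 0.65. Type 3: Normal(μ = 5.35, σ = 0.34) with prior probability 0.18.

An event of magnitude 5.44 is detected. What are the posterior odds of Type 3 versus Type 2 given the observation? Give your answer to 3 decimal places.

7.062

Posterior odds = (π_i f_i(x)) / (π_j f_j(x)); the normalising sum cancels.
Normal densities:
  p_1 = 0.0051656
  p_2 = 0.0444266
  p_3 = 1.13296
Posterior odds = (π_3·p_3) / (π_2·p_2) = (0.18·1.13296) / (0.65·0.0444266) = 0.203933 / 0.0288773 ≈ 7.062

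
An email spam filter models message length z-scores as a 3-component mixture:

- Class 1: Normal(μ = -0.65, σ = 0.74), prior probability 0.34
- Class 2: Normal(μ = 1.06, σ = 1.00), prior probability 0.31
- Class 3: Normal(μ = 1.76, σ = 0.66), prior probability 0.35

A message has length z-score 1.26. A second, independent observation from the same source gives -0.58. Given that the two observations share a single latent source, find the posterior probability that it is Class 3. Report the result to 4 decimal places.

0.0110

The responsibility of component k is π_k f_k(x) divided by Σ_j π_j f_j(x).
Since both observations come from the same component, the likelihood for component k is f_k(x₁)·f_k(x₂).
  p_1 = [(1/(0.74·√(2π)))·exp(−(1.26−-0.65)²/(2·0.74²)) = 0.539111·exp(-3.33099) = 0.0192774] × [0.536705] = 0.0103463
  p_2 = [(1/(1.00·√(2π)))·exp(−(1.26−1.06)²/(2·1.00²)) = 0.398942·exp(-0.02000) = 0.391043] × [0.103961] = 0.0406532
  p_3 = [(1/(0.66·√(2π)))·exp(−(1.26−1.76)²/(2·0.66²)) = 0.604458·exp(-0.28696) = 0.453671] × [0.0011266] = 0.000511107
Multiply by the mixture weights:
  π_1·p_1 = 0.34 × 0.0103463 = 0.00351773
  π_2·p_2 = 0.31 × 0.0406532 = 0.0126025
  π_3·p_3 = 0.35 × 0.000511107 = 0.000178888
Sum: 0.00351773 + 0.0126025 + 0.000178888 = 0.0162991
So the posterior for Class 3 is 0.000178888 / 0.0162991 ≈ 0.0110.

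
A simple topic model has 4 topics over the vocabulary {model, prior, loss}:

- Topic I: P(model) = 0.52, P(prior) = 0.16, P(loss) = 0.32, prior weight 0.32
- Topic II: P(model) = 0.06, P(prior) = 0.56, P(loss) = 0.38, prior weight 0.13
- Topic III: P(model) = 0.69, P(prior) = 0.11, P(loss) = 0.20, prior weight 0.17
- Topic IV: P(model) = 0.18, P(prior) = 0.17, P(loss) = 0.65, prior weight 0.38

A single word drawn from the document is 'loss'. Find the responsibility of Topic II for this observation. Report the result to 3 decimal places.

Apply Bayes' rule: the posterior for each component is proportional to its prior times its likelihood at x.
Categorical probabilities:
  p_I = P(loss | comp) = 0.32
  p_II = P(loss | comp) = 0.38
  p_III = P(loss | comp) = 0.20
  p_IV = P(loss | comp) = 0.65
Unnormalised posteriors:
  π_I·p_I = 0.32 × 0.32 = 0.1024
  π_II·p_II = 0.13 × 0.38 = 0.0494
  π_III·p_III = 0.17 × 0.2 = 0.034
  π_IV·p_IV = 0.38 × 0.65 = 0.247
Marginal: 0.1024 + 0.0494 + 0.034 + 0.247 = 0.4328
So the posterior for Topic II is 0.0494 / 0.4328 ≈ 0.114.

0.114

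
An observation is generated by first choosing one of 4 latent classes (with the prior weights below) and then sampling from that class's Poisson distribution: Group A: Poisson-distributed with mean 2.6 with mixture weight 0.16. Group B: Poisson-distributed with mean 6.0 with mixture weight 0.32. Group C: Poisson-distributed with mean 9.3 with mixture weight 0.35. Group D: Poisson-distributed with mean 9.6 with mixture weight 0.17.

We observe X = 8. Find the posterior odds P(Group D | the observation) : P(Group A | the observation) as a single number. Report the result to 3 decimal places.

33.470

Only the two components matter; the odds are (π_i f_i(x)) / (π_j f_j(x)).
Poisson probabilities:
  p_A = e^(−2.6)·2.6^8/8! = 0.00384681
  p_B = e^(−6.0)·6.0^8/8! = 0.103258
  p_C = e^(−9.3)·9.3^8/8! = 0.126883
  p_D = e^(−9.6)·9.6^8/8! = 0.121178
0.0206002 / 0.000615489 ≈ 33.470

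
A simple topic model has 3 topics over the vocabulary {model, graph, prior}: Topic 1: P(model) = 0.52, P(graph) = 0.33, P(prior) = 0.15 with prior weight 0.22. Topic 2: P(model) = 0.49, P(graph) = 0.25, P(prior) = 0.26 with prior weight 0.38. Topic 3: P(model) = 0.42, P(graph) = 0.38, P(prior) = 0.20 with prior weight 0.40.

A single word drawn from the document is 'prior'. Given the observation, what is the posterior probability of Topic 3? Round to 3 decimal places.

The responsibility of component k is w_k f_k(x) divided by Σ_j w_j f_j(x).
Categorical probabilities:
  p_1 = 0.15
  p_2 = 0.26
  p_3 = 0.2
Unnormalised posteriors:
  w_1·p_1 = 0.22 × 0.15 = 0.033
  w_2·p_2 = 0.38 × 0.26 = 0.0988
  w_3·p_3 = 0.40 × 0.2 = 0.08
Normaliser: 0.033 + 0.0988 + 0.08 = 0.2118
P(Topic 3 | data) ≈ 0.378

0.378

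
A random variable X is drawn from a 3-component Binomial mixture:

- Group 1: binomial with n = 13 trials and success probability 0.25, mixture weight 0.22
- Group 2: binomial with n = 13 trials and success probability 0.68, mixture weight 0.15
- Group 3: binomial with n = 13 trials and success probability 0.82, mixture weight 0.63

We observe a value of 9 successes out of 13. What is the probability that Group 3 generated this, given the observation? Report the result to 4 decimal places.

P(component k | x) = P(Z=k)·f_k(x) / marginal(x), where marginal(x) = Σ_j P(Z=j)·f_j(x).
Component likelihoods at x = 9 successes out of 13:
  f_1 = C(13,9)·0.25^9·0.75^4 = 715·3.8147e-06·0.316406 = 0.000863001
  f_2 = C(13,9)·0.68^9·0.32^4 = 715·0.0310871·0.0104858 = 0.23307
  f_3 = C(13,9)·0.82^9·0.18^4 = 715·0.16762·0.00104976 = 0.125812
Weight by the priors:
  P(Z=1)·f_1 = 0.22 × 0.000863001 = 0.00018986
  P(Z=2)·f_2 = 0.15 × 0.23307 = 0.0349605
  P(Z=3)·f_3 = 0.63 × 0.125812 = 0.0792613
Normaliser: 0.00018986 + 0.0349605 + 0.0792613 = 0.114412
P(Group 3 | data) ≈ 0.6928

0.6928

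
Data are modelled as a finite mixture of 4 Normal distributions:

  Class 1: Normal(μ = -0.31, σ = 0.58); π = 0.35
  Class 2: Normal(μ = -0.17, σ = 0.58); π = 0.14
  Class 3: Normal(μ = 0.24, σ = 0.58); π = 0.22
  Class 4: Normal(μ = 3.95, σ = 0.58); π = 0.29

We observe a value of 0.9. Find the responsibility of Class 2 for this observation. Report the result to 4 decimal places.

0.1415

Posterior ∝ prior × likelihood, so P(k | x) ∝ π_k f_k(x); normalise over all components.
Evaluate each component's likelihood at the observed value:
  f_1 = (1/(0.58·√(2π)))·exp(−(0.9−-0.31)²/(2·0.58²)) = 0.687832·exp(-2.17613) = 0.078055
  f_2 = (1/(0.58·√(2π)))·exp(−(0.9−-0.17)²/(2·0.58²)) = 0.687832·exp(-1.70169) = 0.125443
  f_3 = (1/(0.58·√(2π)))·exp(−(0.9−0.24)²/(2·0.58²)) = 0.687832·exp(-0.64744) = 0.359999
  f_4 = (1/(0.58·√(2π)))·exp(−(0.9−3.95)²/(2·0.58²)) = 0.687832·exp(-13.82655) = 6.80283e-07
Unnormalised posteriors:
  π_1·f_1 = 0.35 × 0.078055 = 0.0273193
  π_2·f_2 = 0.14 × 0.125443 = 0.017562
  π_3·f_3 = 0.22 × 0.359999 = 0.0791997
  π_4·f_4 = 0.29 × 6.80283e-07 = 1.97282e-07
Sum: 0.0273193 + 0.017562 + 0.0791997 + 1.97282e-07 = 0.124081
P(Class 2 | 0.9) = 0.017562 / 0.124081 ≈ 0.1415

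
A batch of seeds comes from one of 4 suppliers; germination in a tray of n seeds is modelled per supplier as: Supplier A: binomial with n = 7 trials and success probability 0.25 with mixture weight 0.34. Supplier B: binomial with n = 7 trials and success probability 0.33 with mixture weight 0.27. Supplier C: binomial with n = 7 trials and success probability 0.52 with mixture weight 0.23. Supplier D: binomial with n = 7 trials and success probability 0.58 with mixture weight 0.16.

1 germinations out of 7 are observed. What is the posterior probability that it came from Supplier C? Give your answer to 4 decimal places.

0.0581

Posterior ∝ prior × likelihood, so P(k | x) ∝ P(Z=k) f_k(x); normalise over all components.
Binomial probabilities:
  f_A = C(7,1)·0.25^1·0.75^6 = 7·0.25·0.177979 = 0.311462
  f_B = C(7,1)·0.33^1·0.67^6 = 7·0.33·0.0904584 = 0.208959
  f_C = C(7,1)·0.52^1·0.48^6 = 7·0.52·0.0122306 = 0.0445193
  f_D = C(7,1)·0.58^1·0.42^6 = 7·0.58·0.00548903 = 0.0222855
Weight by the priors:
  P(Z=A)·f_A = 0.34 × 0.311462 = 0.105897
  P(Z=B)·f_B = 0.27 × 0.208959 = 0.0564189
  P(Z=C)·f_C = 0.23 × 0.0445193 = 0.0102395
  P(Z=D)·f_D = 0.16 × 0.0222855 = 0.00356568
Evidence: 0.105897 + 0.0564189 + 0.0102395 + 0.00356568 = 0.176121
Responsibility of Supplier C: 0.0102395 / 0.176121 ≈ 0.0581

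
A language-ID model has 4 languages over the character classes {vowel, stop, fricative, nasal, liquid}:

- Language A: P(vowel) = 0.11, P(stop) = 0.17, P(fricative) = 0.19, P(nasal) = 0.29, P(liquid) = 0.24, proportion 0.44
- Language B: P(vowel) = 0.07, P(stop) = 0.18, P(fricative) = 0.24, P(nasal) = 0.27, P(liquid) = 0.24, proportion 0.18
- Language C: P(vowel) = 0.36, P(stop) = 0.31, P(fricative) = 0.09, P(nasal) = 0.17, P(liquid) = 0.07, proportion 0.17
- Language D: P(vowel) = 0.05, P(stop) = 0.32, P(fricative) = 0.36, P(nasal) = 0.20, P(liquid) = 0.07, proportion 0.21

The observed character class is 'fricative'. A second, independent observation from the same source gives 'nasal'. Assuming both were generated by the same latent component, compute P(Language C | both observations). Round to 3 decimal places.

0.048

P(component k | x) = π_k·f_k(x) / marginal(x), where marginal(x) = Σ_j π_j·f_j(x).
Since both observations come from the same component, the likelihood for component k is f_k(x₁)·f_k(x₂).
  f_A = [0.19] × [0.29] = 0.0551
  f_B = [0.24] × [0.27] = 0.0648
  f_C = [0.09] × [0.17] = 0.0153
  f_D = [0.36] × [0.2] = 0.072
Multiply by the mixture weights:
  π_A·f_A = 0.44 × 0.0551 = 0.024244
  π_B·f_B = 0.18 × 0.0648 = 0.011664
  π_C·f_C = 0.17 × 0.0153 = 0.002601
  π_D·f_D = 0.21 × 0.072 = 0.01512
Evidence: 0.024244 + 0.011664 + 0.002601 + 0.01512 = 0.053629
So the posterior for Language C is 0.002601 / 0.053629 ≈ 0.048.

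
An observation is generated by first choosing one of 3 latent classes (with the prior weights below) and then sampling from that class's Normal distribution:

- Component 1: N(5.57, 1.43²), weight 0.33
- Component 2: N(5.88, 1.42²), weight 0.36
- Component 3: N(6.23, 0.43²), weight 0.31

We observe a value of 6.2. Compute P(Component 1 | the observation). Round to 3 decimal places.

0.178

The responsibility of component k is P(Z=k) f_k(x) divided by Σ_j P(Z=j) f_j(x).
Normal densities:
  f_1 = 0.253179
  f_2 = 0.273901
  f_3 = 0.925518
Unnormalised posteriors:
  P(Z=1)·f_1 = 0.33 × 0.253179 = 0.083549
  P(Z=2)·f_2 = 0.36 × 0.273901 = 0.0986045
  P(Z=3)·f_3 = 0.31 × 0.925518 = 0.28691
Evidence: 0.083549 + 0.0986045 + 0.28691 = 0.469064
So the posterior for Component 1 is 0.083549 / 0.469064 ≈ 0.178.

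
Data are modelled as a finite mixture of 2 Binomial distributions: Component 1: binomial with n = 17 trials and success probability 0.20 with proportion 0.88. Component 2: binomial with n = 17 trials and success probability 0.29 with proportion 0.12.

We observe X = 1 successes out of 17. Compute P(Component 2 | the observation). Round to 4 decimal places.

0.0285

Apply Bayes' rule: the posterior for each component is proportional to its prior times its likelihood at x.
Binomial probabilities:
  L_1 = 0.0957015
  L_2 = 0.020558
Weight by the priors:
  P(Z=1)·L_1 = 0.88 × 0.0957015 = 0.0842173
  P(Z=2)·L_2 = 0.12 × 0.020558 = 0.00246696
Denominator: 0.0842173 + 0.00246696 = 0.0866843
So the posterior for Component 2 is 0.00246696 / 0.0866843 ≈ 0.0285.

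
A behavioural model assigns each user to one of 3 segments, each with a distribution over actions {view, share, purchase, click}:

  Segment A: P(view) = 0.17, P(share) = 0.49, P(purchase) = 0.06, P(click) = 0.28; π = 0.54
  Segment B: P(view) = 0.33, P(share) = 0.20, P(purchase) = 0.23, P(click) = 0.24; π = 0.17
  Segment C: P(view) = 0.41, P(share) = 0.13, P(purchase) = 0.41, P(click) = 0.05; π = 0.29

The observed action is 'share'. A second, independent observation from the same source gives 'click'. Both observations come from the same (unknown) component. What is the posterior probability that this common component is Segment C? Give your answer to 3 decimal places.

P(component k | x) = π_k·f_k(x) / marginal(x), where marginal(x) = Σ_j π_j·f_j(x).
Since both observations come from the same component, the likelihood for component k is f_k(x₁)·f_k(x₂).
  L_A = [0.49] × [0.28] = 0.1372
  L_B = [0.2] × [0.24] = 0.048
  L_C = [0.13] × [0.05] = 0.0065
Prior × likelihood for each component:
  π_A·L_A = 0.54 × 0.1372 = 0.074088
  π_B·L_B = 0.17 × 0.048 = 0.00816
  π_C·L_C = 0.29 × 0.0065 = 0.001885
Marginal: 0.074088 + 0.00816 + 0.001885 = 0.084133
So the posterior for Segment C is 0.001885 / 0.084133 ≈ 0.022.

0.022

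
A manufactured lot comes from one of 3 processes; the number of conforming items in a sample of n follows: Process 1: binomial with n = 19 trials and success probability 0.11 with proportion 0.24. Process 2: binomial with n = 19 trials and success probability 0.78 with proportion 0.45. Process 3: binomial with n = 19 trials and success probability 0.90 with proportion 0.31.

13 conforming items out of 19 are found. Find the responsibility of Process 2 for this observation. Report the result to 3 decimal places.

0.962

P(component k | x) = w_k·f_k(x) / marginal(x), where marginal(x) = Σ_j w_j·f_j(x).
Evaluate each component's likelihood at the observed value:
  p_1 = 4.65508e-09
  p_2 = 0.121688
  p_3 = 0.00689659
Unnormalised posteriors:
  w_1·p_1 = 0.24 × 4.65508e-09 = 1.11722e-09
  w_2·p_2 = 0.45 × 0.121688 = 0.0547596
  w_3·p_3 = 0.31 × 0.00689659 = 0.00213794
Normaliser: 1.11722e-09 + 0.0547596 + 0.00213794 = 0.0568975
P(Process 2 | the observation) ≈ 0.962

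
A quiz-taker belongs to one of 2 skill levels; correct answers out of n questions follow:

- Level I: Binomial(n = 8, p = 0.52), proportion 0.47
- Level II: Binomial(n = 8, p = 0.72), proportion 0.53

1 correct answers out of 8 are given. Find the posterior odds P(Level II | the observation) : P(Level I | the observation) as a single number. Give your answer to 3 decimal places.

Posterior odds = (π_i f_i(x)) / (π_j f_j(x)); the normalising sum cancels.
Binomial probabilities:
  f_I = C(8,1)·0.52^1·0.48^7 = 8·0.52·0.00587068 = 0.024422
  f_II = C(8,1)·0.72^1·0.28^7 = 8·0.72·0.000134929 = 0.000777193
0.000411912 / 0.0114784 ≈ 0.036

0.036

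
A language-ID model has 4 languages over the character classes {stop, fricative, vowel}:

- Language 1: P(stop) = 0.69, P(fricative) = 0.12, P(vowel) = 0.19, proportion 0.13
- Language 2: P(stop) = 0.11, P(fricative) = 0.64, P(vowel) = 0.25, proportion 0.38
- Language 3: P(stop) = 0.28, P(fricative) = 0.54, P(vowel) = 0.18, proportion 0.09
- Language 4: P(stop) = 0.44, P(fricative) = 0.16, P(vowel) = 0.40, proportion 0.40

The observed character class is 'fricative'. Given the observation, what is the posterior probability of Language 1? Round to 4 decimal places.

Posterior ∝ prior × likelihood, so P(k | x) ∝ π_k f_k(x); normalise over all components.
Component likelihoods at x = 'fricative':
  L_1 = P(fricative | comp) = 0.12
  L_2 = P(fricative | comp) = 0.64
  L_3 = P(fricative | comp) = 0.54
  L_4 = P(fricative | comp) = 0.16
Weight by the priors:
  π_1·L_1 = 0.13 × 0.12 = 0.0156
  π_2·L_2 = 0.38 × 0.64 = 0.2432
  π_3·L_3 = 0.09 × 0.54 = 0.0486
  π_4·L_4 = 0.40 × 0.16 = 0.064
Normaliser: 0.0156 + 0.2432 + 0.0486 + 0.064 = 0.3714
Responsibility of Language 1: 0.0156 / 0.3714 ≈ 0.0420

0.0420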